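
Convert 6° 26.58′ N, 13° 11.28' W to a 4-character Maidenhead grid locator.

IJ36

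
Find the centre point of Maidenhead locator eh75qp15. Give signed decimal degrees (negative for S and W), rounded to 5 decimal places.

-14.35208, -84.65417

Field E=4, H=7: +4·20° lon, +7·10° lat → SW at lon -100°, lat -20°.
Square 7, 5: +7·2° lon, +5·1° lat → SW at lon -86°, lat -15°.
Subsquare q=16, p=15: +16·0.0833333° lon, +15·0.0416667° lat → SW at lon -84.6667°, lat -14.375°.
Extended square 1, 5: +1·0.00833333° lon, +5·0.00416667° lat → SW at lon -84.6583°, lat -14.3542°.
Cell spans 0.00833333° lon × 0.00416667° lat. Centre is SW corner plus half of each.
latitude -14.35208, longitude -84.65417.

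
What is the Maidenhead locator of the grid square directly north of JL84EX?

JL85ea

Latitude subsquare x = 23; +1 → 24, wraps to 0 = a, carry into square.
Latitude square 4; +1 → 5.
The longitude characters are unchanged.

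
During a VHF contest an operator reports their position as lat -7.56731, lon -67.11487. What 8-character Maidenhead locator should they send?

FI62kk63

Add 180° to longitude and 90° to latitude: 112.88513, 82.43269.
Field (20°×10°, letters A–R): lon ⌊112.88513/20⌋ = 5 → F; lat ⌊82.43269/10⌋ = 8 → I.
Square (2°×1°, digits 0–9): lon ⌊12.88513/2⌋ = 6; lat ⌊2.43269/1⌋ = 2.
Subsquare (5′×2.5′, letters a–x): lon ⌊0.88513/0.0833333⌋ = 10 → k; lat ⌊0.43269/0.0416667⌋ = 10 → k.
Extended square (30″×15″, digits 0–9): lon ⌊0.05180/0.00833333⌋ = 6; lat ⌊0.01602/0.00416667⌋ = 3.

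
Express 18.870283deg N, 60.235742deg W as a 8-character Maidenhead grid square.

FK98vu18

Offset from 180°W / 90°S: lon 119.76426°, lat 108.87028°.
Field (20°×10°, letters A–R): lon ⌊119.76426/20⌋ = 5 → F; lat ⌊108.87028/10⌋ = 10 → K.
Square (2°×1°, digits 0–9): lon ⌊19.76426/2⌋ = 9; lat ⌊8.87028/1⌋ = 8.
Subsquare (5′×2.5′, letters a–x): lon ⌊1.76426/0.0833333⌋ = 21 → v; lat ⌊0.87028/0.0416667⌋ = 20 → u.
Extended square (30″×15″, digits 0–9): lon ⌊0.01426/0.00833333⌋ = 1; lat ⌊0.03695/0.00416667⌋ = 8.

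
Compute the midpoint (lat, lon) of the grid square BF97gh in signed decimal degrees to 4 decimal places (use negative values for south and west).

Field B=1, F=5: +1·20° lon, +5·10° lat → SW at lon -160°, lat -40°.
Square 9, 7: +9·2° lon, +7·1° lat → SW at lon -142°, lat -33°.
Subsquare g=6, h=7: +6·0.0833333° lon, +7·0.0416667° lat → SW at lon -141.5°, lat -32.7083°.
Cell spans 0.0833333° lon × 0.0416667° lat. Centre is SW corner plus half of each.
latitude -32.6875, longitude -141.4583.

-32.6875, -141.4583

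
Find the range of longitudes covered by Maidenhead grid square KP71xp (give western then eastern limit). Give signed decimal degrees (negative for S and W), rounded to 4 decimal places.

35.9167, 36.0000

Field K=10, P=15: +10·20° lon, +15·10° lat → SW at lon 20°, lat 60°.
Square 7, 1: +7·2° lon, +1·1° lat → SW at lon 34°, lat 61°.
Subsquare x=23, p=15: +23·0.0833333° lon, +15·0.0416667° lat → SW at lon 35.9167°, lat 61.625°.
Cell spans 0.0833333° lon × 0.0416667° lat.
west 35.9167, east 36.0000.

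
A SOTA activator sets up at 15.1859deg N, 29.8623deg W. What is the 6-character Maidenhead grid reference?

Add 180° to longitude and 90° to latitude: 150.1377, 105.1859.
Field: 150.1377/20 → 7 → H, 105.1859/10 → 10 → K; chars HK.
Square: 10.1377/2 → 5, 5.1859/1 → 5; chars 55.
Subsquare: 0.1377/0.0833333 → 1 → b, 0.1859/0.0416667 → 4 → e; chars be.

HK55be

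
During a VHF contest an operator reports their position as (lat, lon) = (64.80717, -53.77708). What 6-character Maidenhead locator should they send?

GP34ct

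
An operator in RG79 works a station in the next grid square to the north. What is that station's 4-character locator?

RH70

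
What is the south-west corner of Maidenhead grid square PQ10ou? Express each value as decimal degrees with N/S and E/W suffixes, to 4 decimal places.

70.8333° N, 123.1667° E

Field P=15, Q=16: +15·20° lon, +16·10° lat → SW at lon 120°, lat 70°.
Square 1, 0: +1·2° lon, +0·1° lat → SW at lon 122°, lat 70°.
Subsquare o=14, u=20: +14·0.0833333° lon, +20·0.0416667° lat → SW at lon 123.167°, lat 70.8333°.
latitude 70.8333° N, longitude 123.1667° E.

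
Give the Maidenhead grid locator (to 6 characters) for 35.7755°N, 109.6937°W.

DM55ds

Shift to the Maidenhead origin (180°W, 90°S): lon 70.3063, lat 125.7755.
Field: 70.3063/20 → 3 → D, 125.7755/10 → 12 → M; chars DM.
Square: 10.3063/2 → 5, 5.7755/1 → 5; chars 55.
Subsquare: 0.3063/0.0833333 → 3 → d, 0.7755/0.0416667 → 18 → s; chars ds.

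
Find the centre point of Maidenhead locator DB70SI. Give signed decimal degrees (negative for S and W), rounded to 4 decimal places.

-79.6458, -104.4583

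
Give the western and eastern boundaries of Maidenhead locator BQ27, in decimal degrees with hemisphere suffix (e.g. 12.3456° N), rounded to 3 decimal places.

Field B=1, Q=16: +1·20° lon, +16·10° lat → SW at lon -160°, lat 70°.
Square 2, 7: +2·2° lon, +7·1° lat → SW at lon -156°, lat 77°.
Cell spans 2° lon × 1° lat.
west 156.000° W, east 154.000° W.

156.000° W, 154.000° W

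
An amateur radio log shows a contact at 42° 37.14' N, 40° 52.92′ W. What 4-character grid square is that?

GN92

Offset from 180°W / 90°S: lon 139.12°, lat 132.62°.
Field: 139.12/20 → 6 → G, 132.62/10 → 13 → N; chars GN.
Square: 19.12/2 → 9, 2.62/1 → 2; chars 92.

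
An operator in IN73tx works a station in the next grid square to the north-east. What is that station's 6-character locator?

IN74ua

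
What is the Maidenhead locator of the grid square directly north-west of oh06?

Longitude square 0; −1 → -1, wraps to 9, carry into field.
Longitude field O = 14; −1 → 13 = N.
Latitude square 6; +1 → 7.

NH97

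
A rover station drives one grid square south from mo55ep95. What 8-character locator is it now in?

MO55ep94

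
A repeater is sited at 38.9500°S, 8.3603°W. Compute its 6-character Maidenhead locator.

Add 180° to longitude and 90° to latitude: 171.6397, 51.0500.
Field: 171.6397/20 → 8 → I, 51.0500/10 → 5 → F; chars IF.
Square: 11.6397/2 → 5, 1.0500/1 → 1; chars 51.
Subsquare: 1.6397/0.0833333 → 19 → t, 0.0500/0.0416667 → 1 → b; chars tb.

IF51tb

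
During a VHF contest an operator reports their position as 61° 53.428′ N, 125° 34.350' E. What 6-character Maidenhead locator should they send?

PP21sv

Offset from 180°W / 90°S: lon 305.5725°, lat 151.8905°.
Field: lon ⌊305.5725/20⌋ = 15 → P; lat ⌊151.8905/10⌋ = 15 → P.
Square: lon ⌊5.5725/2⌋ = 2; lat ⌊1.8905/1⌋ = 1.
Subsquare: lon ⌊1.5725/0.0833333⌋ = 18 → s; lat ⌊0.8905/0.0416667⌋ = 21 → v.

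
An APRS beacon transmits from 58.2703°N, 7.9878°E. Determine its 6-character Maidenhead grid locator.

Offset from 180°W / 90°S: lon 187.9878°, lat 148.2703°.
Field (20°×10°, letters A–R): 187.9878/20 → 9 → J, 148.2703/10 → 14 → O; chars JO.
Square (2°×1°, digits 0–9): 7.9878/2 → 3, 8.2703/1 → 8; chars 38.
Subsquare (5′×2.5′, letters a–x): 1.9878/0.0833333 → 23 → x, 0.2703/0.0416667 → 6 → g; chars xg.

JO38xg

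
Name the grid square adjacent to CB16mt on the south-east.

Longitude subsquare m = 12; +1 → 13 = n.
Latitude subsquare t = 19; −1 → 18 = s.

CB16ns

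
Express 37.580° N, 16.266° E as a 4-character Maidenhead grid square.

JM87

Add 180° to longitude and 90° to latitude: 196.27, 127.58.
Field (20°×10°, letters A–R): 196.27/20 → 9 → J, 127.58/10 → 12 → M; chars JM.
Square (2°×1°, digits 0–9): 16.27/2 → 8, 7.58/1 → 7; chars 87.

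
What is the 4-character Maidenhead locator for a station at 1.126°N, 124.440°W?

CJ71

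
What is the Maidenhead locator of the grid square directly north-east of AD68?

Longitude square 6; +1 → 7.
Latitude square 8; +1 → 9.

AD79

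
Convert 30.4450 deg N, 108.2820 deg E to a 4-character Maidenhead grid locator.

OM40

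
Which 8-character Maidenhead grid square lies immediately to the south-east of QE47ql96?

QE47rl05

Longitude extended square 9; +1 → 10, wraps to 0, carry into subsquare.
Longitude subsquare q = 16; +1 → 17 = r.
Latitude extended square 6; −1 → 5.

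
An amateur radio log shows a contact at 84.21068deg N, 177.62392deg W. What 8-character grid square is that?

Add 180° to longitude and 90° to latitude: 2.37608, 174.21068.
Field (20°×10°, letters A–R): 2.37608/20 → 0 → A, 174.21068/10 → 17 → R; chars AR.
Square (2°×1°, digits 0–9): 2.37608/2 → 1, 4.21068/1 → 4; chars 14.
Subsquare (5′×2.5′, letters a–x): 0.37608/0.0833333 → 4 → e, 0.21068/0.0416667 → 5 → f; chars ef.
Extended square (30″×15″, digits 0–9): 0.04275/0.00833333 → 5, 0.00235/0.00416667 → 0; chars 50.

AR14ef50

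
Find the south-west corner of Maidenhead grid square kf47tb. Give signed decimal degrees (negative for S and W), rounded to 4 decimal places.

-32.9583, 29.5833

Field K=10, F=5: +10·20° lon, +5·10° lat → SW at lon 20°, lat -40°.
Square 4, 7: +4·2° lon, +7·1° lat → SW at lon 28°, lat -33°.
Subsquare t=19, b=1: +19·0.0833333° lon, +1·0.0416667° lat → SW at lon 29.5833°, lat -32.9583°.
latitude -32.9583, longitude 29.5833.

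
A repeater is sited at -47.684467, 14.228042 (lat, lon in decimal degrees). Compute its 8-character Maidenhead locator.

JE72ch75

Offset from 180°W / 90°S: lon 194.22804°, lat 42.31553°.
Field: lon ⌊194.22804/20⌋ = 9 → J; lat ⌊42.31553/10⌋ = 4 → E.
Square: lon ⌊14.22804/2⌋ = 7; lat ⌊2.31553/1⌋ = 2.
Subsquare: lon ⌊0.22804/0.0833333⌋ = 2 → c; lat ⌊0.31553/0.0416667⌋ = 7 → h.
Extended square: lon ⌊0.06138/0.00833333⌋ = 7; lat ⌊0.02387/0.00416667⌋ = 5.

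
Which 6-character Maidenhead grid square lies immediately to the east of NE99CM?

Longitude subsquare c = 2; +1 → 3 = d.
The latitude characters are unchanged.

NE99dm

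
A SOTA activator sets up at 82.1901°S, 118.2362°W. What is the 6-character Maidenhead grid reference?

DA07vt

Shift to the Maidenhead origin (180°W, 90°S): lon 61.7638, lat 7.8099.
Field (20°×10°, letters A–R): 61.7638/20 → 3 → D, 7.8099/10 → 0 → A; chars DA.
Square (2°×1°, digits 0–9): 1.7638/2 → 0, 7.8099/1 → 7; chars 07.
Subsquare (5′×2.5′, letters a–x): 1.7638/0.0833333 → 21 → v, 0.8099/0.0416667 → 19 → t; chars vt.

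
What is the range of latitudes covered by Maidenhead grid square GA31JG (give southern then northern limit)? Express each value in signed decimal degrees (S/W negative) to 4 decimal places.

Field G=6, A=0: +6·20° lon, +0·10° lat → SW at lon -60°, lat -90°.
Square 3, 1: +3·2° lon, +1·1° lat → SW at lon -54°, lat -89°.
Subsquare j=9, g=6: +9·0.0833333° lon, +6·0.0416667° lat → SW at lon -53.25°, lat -88.75°.
Cell spans 0.0833333° lon × 0.0416667° lat.
south -88.7500, north -88.7083.

-88.7500, -88.7083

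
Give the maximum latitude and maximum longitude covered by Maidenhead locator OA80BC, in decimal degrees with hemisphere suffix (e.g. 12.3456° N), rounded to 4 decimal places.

89.8750° S, 116.1667° E

Field O=14, A=0: +14·20° lon, +0·10° lat → SW at lon 100°, lat -90°.
Square 8, 0: +8·2° lon, +0·1° lat → SW at lon 116°, lat -90°.
Subsquare b=1, c=2: +1·0.0833333° lon, +2·0.0416667° lat → SW at lon 116.083°, lat -89.9167°.
Cell spans 0.0833333° lon × 0.0416667° lat. NE corner is SW corner plus one full cell.
latitude 89.8750° S, longitude 116.1667° E.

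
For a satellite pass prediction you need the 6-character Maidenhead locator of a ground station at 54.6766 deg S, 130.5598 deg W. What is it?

Offset from 180°W / 90°S: lon 49.4402°, lat 35.3234°.
Field: 49.4402/20 → 2 → C, 35.3234/10 → 3 → D; chars CD.
Square: 9.4402/2 → 4, 5.3234/1 → 5; chars 45.
Subsquare: 1.4402/0.0833333 → 17 → r, 0.3234/0.0416667 → 7 → h; chars rh.

CD45rh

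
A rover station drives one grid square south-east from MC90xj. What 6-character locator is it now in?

Longitude subsquare x = 23; +1 → 24, wraps to 0 = a, carry into square.
Longitude square 9; +1 → 10, wraps to 0, carry into field.
Longitude field M = 12; +1 → 13 = N.
Latitude subsquare j = 9; −1 → 8 = i.

NC00ai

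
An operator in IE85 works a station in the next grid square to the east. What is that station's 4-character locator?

IE95

Longitude square 8; +1 → 9.
The latitude characters are unchanged.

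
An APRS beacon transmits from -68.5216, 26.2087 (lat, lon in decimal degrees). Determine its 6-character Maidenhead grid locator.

KC31cl

Shift to the Maidenhead origin (180°W, 90°S): lon 206.2087, lat 21.4784.
Field: lon ⌊206.2087/20⌋ = 10 → K; lat ⌊21.4784/10⌋ = 2 → C.
Square: lon ⌊6.2087/2⌋ = 3; lat ⌊1.4784/1⌋ = 1.
Subsquare: lon ⌊0.2087/0.0833333⌋ = 2 → c; lat ⌊0.4784/0.0416667⌋ = 11 → l.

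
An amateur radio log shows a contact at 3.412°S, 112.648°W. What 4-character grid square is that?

DI36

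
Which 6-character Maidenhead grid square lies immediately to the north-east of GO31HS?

Longitude subsquare h = 7; +1 → 8 = i.
Latitude subsquare s = 18; +1 → 19 = t.

GO31it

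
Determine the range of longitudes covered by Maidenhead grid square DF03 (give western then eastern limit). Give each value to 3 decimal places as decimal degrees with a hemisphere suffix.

Field D=3, F=5: +3·20° lon, +5·10° lat → SW at lon -120°, lat -40°.
Square 0, 3: +0·2° lon, +3·1° lat → SW at lon -120°, lat -37°.
Cell spans 2° lon × 1° lat.
west 120.000° W, east 118.000° W.

120.000° W, 118.000° W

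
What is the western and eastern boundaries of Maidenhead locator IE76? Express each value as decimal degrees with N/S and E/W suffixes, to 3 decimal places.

Field I=8, E=4: +8·20° lon, +4·10° lat → SW at lon -20°, lat -50°.
Square 7, 6: +7·2° lon, +6·1° lat → SW at lon -6°, lat -44°.
Cell spans 2° lon × 1° lat.
west 6.000° W, east 4.000° W.

6.000° W, 4.000° W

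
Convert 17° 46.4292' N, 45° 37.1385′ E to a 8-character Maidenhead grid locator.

LK27ts45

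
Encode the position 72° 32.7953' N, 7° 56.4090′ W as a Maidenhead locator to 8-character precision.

IQ62an71

Shift to the Maidenhead origin (180°W, 90°S): lon 172.05985, lat 162.54659.
Field (20°×10°, letters A–R): lon ⌊172.05985/20⌋ = 8 → I; lat ⌊162.54659/10⌋ = 16 → Q.
Square (2°×1°, digits 0–9): lon ⌊12.05985/2⌋ = 6; lat ⌊2.54659/1⌋ = 2.
Subsquare (5′×2.5′, letters a–x): lon ⌊0.05985/0.0833333⌋ = 0 → a; lat ⌊0.54659/0.0416667⌋ = 13 → n.
Extended square (30″×15″, digits 0–9): lon ⌊0.05985/0.00833333⌋ = 7; lat ⌊0.00492/0.00416667⌋ = 1.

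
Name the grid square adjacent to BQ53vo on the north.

BQ53vp

Latitude subsquare o = 14; +1 → 15 = p.
The longitude characters are unchanged.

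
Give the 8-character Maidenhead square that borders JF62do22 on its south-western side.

Longitude extended square 2; −1 → 1.
Latitude extended square 2; −1 → 1.

JF62do11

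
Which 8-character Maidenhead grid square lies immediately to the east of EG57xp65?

EG57xp75

Longitude extended square 6; +1 → 7.
The latitude characters are unchanged.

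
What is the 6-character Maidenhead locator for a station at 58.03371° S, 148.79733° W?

BD51ox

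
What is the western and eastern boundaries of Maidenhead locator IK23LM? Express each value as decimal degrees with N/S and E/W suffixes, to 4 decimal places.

15.0833° W, 15.0000° W

Field I=8, K=10: +8·20° lon, +10·10° lat → SW at lon -20°, lat 10°.
Square 2, 3: +2·2° lon, +3·1° lat → SW at lon -16°, lat 13°.
Subsquare l=11, m=12: +11·0.0833333° lon, +12·0.0416667° lat → SW at lon -15.0833°, lat 13.5°.
Cell spans 0.0833333° lon × 0.0416667° lat.
west 15.0833° W, east 15.0000° W.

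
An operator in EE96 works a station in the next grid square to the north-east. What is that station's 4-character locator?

FE07

Longitude square 9; +1 → 10, wraps to 0, carry into field.
Longitude field E = 4; +1 → 5 = F.
Latitude square 6; +1 → 7.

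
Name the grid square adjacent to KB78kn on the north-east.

KB78lo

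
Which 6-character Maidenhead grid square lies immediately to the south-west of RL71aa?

RL60xx

Longitude subsquare a = 0; −1 → -1, wraps to 23 = x, carry into square.
Longitude square 7; −1 → 6.
Latitude subsquare a = 0; −1 → -1, wraps to 23 = x, carry into square.
Latitude square 1; −1 → 0.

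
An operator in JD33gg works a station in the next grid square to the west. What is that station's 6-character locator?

JD33fg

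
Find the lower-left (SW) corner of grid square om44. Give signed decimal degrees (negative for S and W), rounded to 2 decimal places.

Field O=14, M=12: +14·20° lon, +12·10° lat → SW at lon 100°, lat 30°.
Square 4, 4: +4·2° lon, +4·1° lat → SW at lon 108°, lat 34°.
latitude 34.00, longitude 108.00.

34.00, 108.00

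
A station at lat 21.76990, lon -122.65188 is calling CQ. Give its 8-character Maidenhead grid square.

Offset from 180°W / 90°S: lon 57.34812°, lat 111.76990°.
Field (20°×10°, letters A–R): lon ⌊57.34812/20⌋ = 2 → C; lat ⌊111.76990/10⌋ = 11 → L.
Square (2°×1°, digits 0–9): lon ⌊17.34812/2⌋ = 8; lat ⌊1.76990/1⌋ = 1.
Subsquare (5′×2.5′, letters a–x): lon ⌊1.34812/0.0833333⌋ = 16 → q; lat ⌊0.76990/0.0416667⌋ = 18 → s.
Extended square (30″×15″, digits 0–9): lon ⌊0.01479/0.00833333⌋ = 1; lat ⌊0.01990/0.00416667⌋ = 4.

CL81qs14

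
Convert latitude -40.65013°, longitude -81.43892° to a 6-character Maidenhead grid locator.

EE99gi

Add 180° to longitude and 90° to latitude: 98.5611, 49.3499.
Field (20°×10°, letters A–R): lon ⌊98.5611/20⌋ = 4 → E; lat ⌊49.3499/10⌋ = 4 → E.
Square (2°×1°, digits 0–9): lon ⌊18.5611/2⌋ = 9; lat ⌊9.3499/1⌋ = 9.
Subsquare (5′×2.5′, letters a–x): lon ⌊0.5611/0.0833333⌋ = 6 → g; lat ⌊0.3499/0.0416667⌋ = 8 → i.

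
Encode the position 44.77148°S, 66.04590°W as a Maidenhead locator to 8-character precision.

FE65xf44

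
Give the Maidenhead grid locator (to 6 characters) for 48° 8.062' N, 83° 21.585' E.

NN18qd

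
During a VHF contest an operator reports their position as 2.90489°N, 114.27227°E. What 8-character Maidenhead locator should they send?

OJ72dv27

Offset from 180°W / 90°S: lon 294.27227°, lat 92.90489°.
Field: 294.27227/20 → 14 → O, 92.90489/10 → 9 → J; chars OJ.
Square: 14.27227/2 → 7, 2.90489/1 → 2; chars 72.
Subsquare: 0.27227/0.0833333 → 3 → d, 0.90489/0.0416667 → 21 → v; chars dv.
Extended square: 0.02227/0.00833333 → 2, 0.02989/0.00416667 → 7; chars 27.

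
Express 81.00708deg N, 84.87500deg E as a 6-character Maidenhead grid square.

Add 180° to longitude and 90° to latitude: 264.8750, 171.0071.
Field: lon ⌊264.8750/20⌋ = 13 → N; lat ⌊171.0071/10⌋ = 17 → R.
Square: lon ⌊4.8750/2⌋ = 2; lat ⌊1.0071/1⌋ = 1.
Subsquare: lon ⌊0.8750/0.0833333⌋ = 10 → k; lat ⌊0.0071/0.0416667⌋ = 0 → a.

NR21ka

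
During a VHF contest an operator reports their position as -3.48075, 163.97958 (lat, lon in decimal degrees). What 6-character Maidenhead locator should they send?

RI16xm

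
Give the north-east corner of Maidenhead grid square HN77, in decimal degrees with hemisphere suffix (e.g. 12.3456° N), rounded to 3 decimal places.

48.000° N, 24.000° W

Field H=7, N=13: +7·20° lon, +13·10° lat → SW at lon -40°, lat 40°.
Square 7, 7: +7·2° lon, +7·1° lat → SW at lon -26°, lat 47°.
Cell spans 2° lon × 1° lat. NE corner is SW corner plus one full cell.
latitude 48.000° N, longitude 24.000° W.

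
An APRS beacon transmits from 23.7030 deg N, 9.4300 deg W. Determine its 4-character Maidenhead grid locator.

IL53

Shift to the Maidenhead origin (180°W, 90°S): lon 170.57, lat 113.70.
Field (20°×10°, letters A–R): lon ⌊170.57/20⌋ = 8 → I; lat ⌊113.70/10⌋ = 11 → L.
Square (2°×1°, digits 0–9): lon ⌊10.57/2⌋ = 5; lat ⌊3.70/1⌋ = 3.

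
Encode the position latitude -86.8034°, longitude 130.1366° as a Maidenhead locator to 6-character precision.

Shift to the Maidenhead origin (180°W, 90°S): lon 310.1366, lat 3.1966.
Field (20°×10°, letters A–R): 310.1366/20 → 15 → P, 3.1966/10 → 0 → A; chars PA.
Square (2°×1°, digits 0–9): 10.1366/2 → 5, 3.1966/1 → 3; chars 53.
Subsquare (5′×2.5′, letters a–x): 0.1366/0.0833333 → 1 → b, 0.1966/0.0416667 → 4 → e; chars be.

PA53be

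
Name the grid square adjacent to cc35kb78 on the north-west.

Longitude extended square 7; −1 → 6.
Latitude extended square 8; +1 → 9.

CC35kb69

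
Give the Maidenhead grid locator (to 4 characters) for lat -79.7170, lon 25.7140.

Add 180° to longitude and 90° to latitude: 205.71, 10.28.
Field (20°×10°, letters A–R): lon ⌊205.71/20⌋ = 10 → K; lat ⌊10.28/10⌋ = 1 → B.
Square (2°×1°, digits 0–9): lon ⌊5.71/2⌋ = 2; lat ⌊0.28/1⌋ = 0.

KB20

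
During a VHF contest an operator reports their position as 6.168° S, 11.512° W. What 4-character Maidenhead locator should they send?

Shift to the Maidenhead origin (180°W, 90°S): lon 168.49, lat 83.83.
Field (20°×10°, letters A–R): 168.49/20 → 8 → I, 83.83/10 → 8 → I; chars II.
Square (2°×1°, digits 0–9): 8.49/2 → 4, 3.83/1 → 3; chars 43.

II43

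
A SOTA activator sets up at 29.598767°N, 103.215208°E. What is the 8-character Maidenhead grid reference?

OL19oo53

Shift to the Maidenhead origin (180°W, 90°S): lon 283.21521, lat 119.59877.
Field: 283.21521/20 → 14 → O, 119.59877/10 → 11 → L; chars OL.
Square: 3.21521/2 → 1, 9.59877/1 → 9; chars 19.
Subsquare: 1.21521/0.0833333 → 14 → o, 0.59877/0.0416667 → 14 → o; chars oo.
Extended square: 0.04854/0.00833333 → 5, 0.01543/0.00416667 → 3; chars 53.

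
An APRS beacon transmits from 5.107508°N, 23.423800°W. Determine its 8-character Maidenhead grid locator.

Add 180° to longitude and 90° to latitude: 156.57620, 95.10751.
Field (20°×10°, letters A–R): lon ⌊156.57620/20⌋ = 7 → H; lat ⌊95.10751/10⌋ = 9 → J.
Square (2°×1°, digits 0–9): lon ⌊16.57620/2⌋ = 8; lat ⌊5.10751/1⌋ = 5.
Subsquare (5′×2.5′, letters a–x): lon ⌊0.57620/0.0833333⌋ = 6 → g; lat ⌊0.10751/0.0416667⌋ = 2 → c.
Extended square (30″×15″, digits 0–9): lon ⌊0.07620/0.00833333⌋ = 9; lat ⌊0.02417/0.00416667⌋ = 5.

HJ85gc95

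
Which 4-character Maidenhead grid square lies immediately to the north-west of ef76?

EF67

Longitude square 7; −1 → 6.
Latitude square 6; +1 → 7.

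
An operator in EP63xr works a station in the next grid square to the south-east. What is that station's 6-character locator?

EP73aq

Longitude subsquare x = 23; +1 → 24, wraps to 0 = a, carry into square.
Longitude square 6; +1 → 7.
Latitude subsquare r = 17; −1 → 16 = q.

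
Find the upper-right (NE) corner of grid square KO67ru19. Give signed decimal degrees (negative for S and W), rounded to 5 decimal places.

57.87500, 33.43333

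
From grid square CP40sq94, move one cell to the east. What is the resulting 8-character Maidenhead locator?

CP40tq04

Longitude extended square 9; +1 → 10, wraps to 0, carry into subsquare.
Longitude subsquare s = 18; +1 → 19 = t.
The latitude characters are unchanged.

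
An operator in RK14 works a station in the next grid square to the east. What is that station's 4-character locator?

Longitude square 1; +1 → 2.
The latitude characters are unchanged.

RK24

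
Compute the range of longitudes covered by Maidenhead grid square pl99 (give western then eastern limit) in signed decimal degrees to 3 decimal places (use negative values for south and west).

Field P=15, L=11: +15·20° lon, +11·10° lat → SW at lon 120°, lat 20°.
Square 9, 9: +9·2° lon, +9·1° lat → SW at lon 138°, lat 29°.
Cell spans 2° lon × 1° lat.
west 138.000, east 140.000.

138.000, 140.000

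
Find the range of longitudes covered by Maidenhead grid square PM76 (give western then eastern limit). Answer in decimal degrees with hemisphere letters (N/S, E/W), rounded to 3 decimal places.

134.000° E, 136.000° E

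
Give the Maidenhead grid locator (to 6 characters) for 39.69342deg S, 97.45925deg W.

Add 180° to longitude and 90° to latitude: 82.5408, 50.3066.
Field: 82.5408/20 → 4 → E, 50.3066/10 → 5 → F; chars EF.
Square: 2.5408/2 → 1, 0.3066/1 → 0; chars 10.
Subsquare: 0.5408/0.0833333 → 6 → g, 0.3066/0.0416667 → 7 → h; chars gh.

EF10gh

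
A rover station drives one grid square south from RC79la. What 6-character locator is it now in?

Latitude subsquare a = 0; −1 → -1, wraps to 23 = x, carry into square.
Latitude square 9; −1 → 8.
The longitude characters are unchanged.

RC78lx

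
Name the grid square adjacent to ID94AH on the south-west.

Longitude subsquare a = 0; −1 → -1, wraps to 23 = x, carry into square.
Longitude square 9; −1 → 8.
Latitude subsquare h = 7; −1 → 6 = g.

ID84xg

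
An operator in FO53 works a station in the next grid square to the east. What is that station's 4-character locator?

Longitude square 5; +1 → 6.
The latitude characters are unchanged.

FO63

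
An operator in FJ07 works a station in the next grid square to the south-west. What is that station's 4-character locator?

Longitude square 0; −1 → -1, wraps to 9, carry into field.
Longitude field F = 5; −1 → 4 = E.
Latitude square 7; −1 → 6.

EJ96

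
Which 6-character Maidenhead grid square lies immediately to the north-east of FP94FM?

FP94gn

Longitude subsquare f = 5; +1 → 6 = g.
Latitude subsquare m = 12; +1 → 13 = n.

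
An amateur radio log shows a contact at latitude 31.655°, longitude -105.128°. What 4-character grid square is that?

Shift to the Maidenhead origin (180°W, 90°S): lon 74.87, lat 121.66.
Field: lon ⌊74.87/20⌋ = 3 → D; lat ⌊121.66/10⌋ = 12 → M.
Square: lon ⌊14.87/2⌋ = 7; lat ⌊1.66/1⌋ = 1.

DM71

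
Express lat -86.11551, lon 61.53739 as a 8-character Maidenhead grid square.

Shift to the Maidenhead origin (180°W, 90°S): lon 241.53739, lat 3.88449.
Field: 241.53739/20 → 12 → M, 3.88449/10 → 0 → A; chars MA.
Square: 1.53739/2 → 0, 3.88449/1 → 3; chars 03.
Subsquare: 1.53739/0.0833333 → 18 → s, 0.88449/0.0416667 → 21 → v; chars sv.
Extended square: 0.03739/0.00833333 → 4, 0.00949/0.00416667 → 2; chars 42.

MA03sv42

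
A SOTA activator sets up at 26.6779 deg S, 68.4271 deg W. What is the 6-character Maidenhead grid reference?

FG53sh

Shift to the Maidenhead origin (180°W, 90°S): lon 111.5729, lat 63.3221.
Field: 111.5729/20 → 5 → F, 63.3221/10 → 6 → G; chars FG.
Square: 11.5729/2 → 5, 3.3221/1 → 3; chars 53.
Subsquare: 1.5729/0.0833333 → 18 → s, 0.3221/0.0416667 → 7 → h; chars sh.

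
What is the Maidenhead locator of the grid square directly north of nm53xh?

Latitude subsquare h = 7; +1 → 8 = i.
The longitude characters are unchanged.

NM53xi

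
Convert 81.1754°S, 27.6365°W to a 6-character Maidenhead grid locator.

Shift to the Maidenhead origin (180°W, 90°S): lon 152.3635, lat 8.8246.
Field: 152.3635/20 → 7 → H, 8.8246/10 → 0 → A; chars HA.
Square: 12.3635/2 → 6, 8.8246/1 → 8; chars 68.
Subsquare: 0.3635/0.0833333 → 4 → e, 0.8246/0.0416667 → 19 → t; chars et.

HA68et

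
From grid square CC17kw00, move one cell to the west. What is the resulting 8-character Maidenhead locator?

CC17jw90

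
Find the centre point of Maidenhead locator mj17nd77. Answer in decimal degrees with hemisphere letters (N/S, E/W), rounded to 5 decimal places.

Field M=12, J=9: +12·20° lon, +9·10° lat → SW at lon 60°, lat 0°.
Square 1, 7: +1·2° lon, +7·1° lat → SW at lon 62°, lat 7°.
Subsquare n=13, d=3: +13·0.0833333° lon, +3·0.0416667° lat → SW at lon 63.0833°, lat 7.125°.
Extended square 7, 7: +7·0.00833333° lon, +7·0.00416667° lat → SW at lon 63.1417°, lat 7.15417°.
Cell spans 0.00833333° lon × 0.00416667° lat. Centre is SW corner plus half of each.
latitude 7.15625° N, longitude 63.14583° E.

7.15625° N, 63.14583° E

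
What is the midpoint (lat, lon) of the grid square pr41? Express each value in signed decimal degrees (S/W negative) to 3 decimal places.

Field P=15, R=17: +15·20° lon, +17·10° lat → SW at lon 120°, lat 80°.
Square 4, 1: +4·2° lon, +1·1° lat → SW at lon 128°, lat 81°.
Cell spans 2° lon × 1° lat. Centre is SW corner plus half of each.
latitude 81.500, longitude 129.000.

81.500, 129.000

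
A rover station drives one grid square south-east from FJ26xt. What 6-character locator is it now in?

FJ36as

Longitude subsquare x = 23; +1 → 24, wraps to 0 = a, carry into square.
Longitude square 2; +1 → 3.
Latitude subsquare t = 19; −1 → 18 = s.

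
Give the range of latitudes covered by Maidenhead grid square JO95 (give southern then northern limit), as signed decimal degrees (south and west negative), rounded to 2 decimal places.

Field J=9, O=14: +9·20° lon, +14·10° lat → SW at lon 0°, lat 50°.
Square 9, 5: +9·2° lon, +5·1° lat → SW at lon 18°, lat 55°.
Cell spans 2° lon × 1° lat.
south 55.00, north 56.00.

55.00, 56.00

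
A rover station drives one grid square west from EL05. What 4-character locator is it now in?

DL95

Longitude square 0; −1 → -1, wraps to 9, carry into field.
Longitude field E = 4; −1 → 3 = D.
The latitude characters are unchanged.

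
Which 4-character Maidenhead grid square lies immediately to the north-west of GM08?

FM99

Longitude square 0; −1 → -1, wraps to 9, carry into field.
Longitude field G = 6; −1 → 5 = F.
Latitude square 8; +1 → 9.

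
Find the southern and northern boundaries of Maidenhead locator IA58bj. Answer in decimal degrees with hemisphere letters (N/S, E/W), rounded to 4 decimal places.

Field I=8, A=0: +8·20° lon, +0·10° lat → SW at lon -20°, lat -90°.
Square 5, 8: +5·2° lon, +8·1° lat → SW at lon -10°, lat -82°.
Subsquare b=1, j=9: +1·0.0833333° lon, +9·0.0416667° lat → SW at lon -9.91667°, lat -81.625°.
Cell spans 0.0833333° lon × 0.0416667° lat.
south 81.6250° S, north 81.5833° S.

81.6250° S, 81.5833° S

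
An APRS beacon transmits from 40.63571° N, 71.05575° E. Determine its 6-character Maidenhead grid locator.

Add 180° to longitude and 90° to latitude: 251.0557, 130.6357.
Field (20°×10°, letters A–R): 251.0557/20 → 12 → M, 130.6357/10 → 13 → N; chars MN.
Square (2°×1°, digits 0–9): 11.0557/2 → 5, 0.6357/1 → 0; chars 50.
Subsquare (5′×2.5′, letters a–x): 1.0557/0.0833333 → 12 → m, 0.6357/0.0416667 → 15 → p; chars mp.

MN50mp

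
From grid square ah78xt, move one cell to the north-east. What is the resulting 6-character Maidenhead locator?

AH88au

Longitude subsquare x = 23; +1 → 24, wraps to 0 = a, carry into square.
Longitude square 7; +1 → 8.
Latitude subsquare t = 19; +1 → 20 = u.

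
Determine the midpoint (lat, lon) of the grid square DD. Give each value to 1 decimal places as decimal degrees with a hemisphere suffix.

55.0° S, 110.0° W

Field D=3, D=3: +3·20° lon, +3·10° lat → SW at lon -120°, lat -60°.
Cell spans 20° lon × 10° lat. Centre is SW corner plus half of each.
latitude 55.0° S, longitude 110.0° W.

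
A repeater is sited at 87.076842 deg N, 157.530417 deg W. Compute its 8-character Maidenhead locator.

BR17fb68

Add 180° to longitude and 90° to latitude: 22.46958, 177.07684.
Field: 22.46958/20 → 1 → B, 177.07684/10 → 17 → R; chars BR.
Square: 2.46958/2 → 1, 7.07684/1 → 7; chars 17.
Subsquare: 0.46958/0.0833333 → 5 → f, 0.07684/0.0416667 → 1 → b; chars fb.
Extended square: 0.05292/0.00833333 → 6, 0.03518/0.00416667 → 8; chars 68.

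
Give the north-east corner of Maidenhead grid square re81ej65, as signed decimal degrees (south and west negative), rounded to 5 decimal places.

-48.60000, 176.39167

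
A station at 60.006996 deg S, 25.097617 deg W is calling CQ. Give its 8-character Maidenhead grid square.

HC79kx88

Add 180° to longitude and 90° to latitude: 154.90238, 29.99300.
Field (20°×10°, letters A–R): lon ⌊154.90238/20⌋ = 7 → H; lat ⌊29.99300/10⌋ = 2 → C.
Square (2°×1°, digits 0–9): lon ⌊14.90238/2⌋ = 7; lat ⌊9.99300/1⌋ = 9.
Subsquare (5′×2.5′, letters a–x): lon ⌊0.90238/0.0833333⌋ = 10 → k; lat ⌊0.99300/0.0416667⌋ = 23 → x.
Extended square (30″×15″, digits 0–9): lon ⌊0.06905/0.00833333⌋ = 8; lat ⌊0.03467/0.00416667⌋ = 8.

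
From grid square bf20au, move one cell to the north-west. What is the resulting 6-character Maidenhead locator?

Longitude subsquare a = 0; −1 → -1, wraps to 23 = x, carry into square.
Longitude square 2; −1 → 1.
Latitude subsquare u = 20; +1 → 21 = v.

BF10xv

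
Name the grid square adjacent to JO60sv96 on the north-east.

JO60tv07

Longitude extended square 9; +1 → 10, wraps to 0, carry into subsquare.
Longitude subsquare s = 18; +1 → 19 = t.
Latitude extended square 6; +1 → 7.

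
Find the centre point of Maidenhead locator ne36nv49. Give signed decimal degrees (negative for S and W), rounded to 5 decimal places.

-43.08542, 87.12083

Field N=13, E=4: +13·20° lon, +4·10° lat → SW at lon 80°, lat -50°.
Square 3, 6: +3·2° lon, +6·1° lat → SW at lon 86°, lat -44°.
Subsquare n=13, v=21: +13·0.0833333° lon, +21·0.0416667° lat → SW at lon 87.0833°, lat -43.125°.
Extended square 4, 9: +4·0.00833333° lon, +9·0.00416667° lat → SW at lon 87.1167°, lat -43.0875°.
Cell spans 0.00833333° lon × 0.00416667° lat. Centre is SW corner plus half of each.
latitude -43.08542, longitude 87.12083.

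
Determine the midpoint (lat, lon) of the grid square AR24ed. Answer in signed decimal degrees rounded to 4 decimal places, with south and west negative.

84.1458, -175.6250

Field A=0, R=17: +0·20° lon, +17·10° lat → SW at lon -180°, lat 80°.
Square 2, 4: +2·2° lon, +4·1° lat → SW at lon -176°, lat 84°.
Subsquare e=4, d=3: +4·0.0833333° lon, +3·0.0416667° lat → SW at lon -175.667°, lat 84.125°.
Cell spans 0.0833333° lon × 0.0416667° lat. Centre is SW corner plus half of each.
latitude 84.1458, longitude -175.6250.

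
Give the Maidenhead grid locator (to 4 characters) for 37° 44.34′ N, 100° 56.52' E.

Offset from 180°W / 90°S: lon 280.94°, lat 127.74°.
Field: 280.94/20 → 14 → O, 127.74/10 → 12 → M; chars OM.
Square: 0.94/2 → 0, 7.74/1 → 7; chars 07.

OM07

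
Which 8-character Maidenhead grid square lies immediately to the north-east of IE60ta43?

IE60ta54

Longitude extended square 4; +1 → 5.
Latitude extended square 3; +1 → 4.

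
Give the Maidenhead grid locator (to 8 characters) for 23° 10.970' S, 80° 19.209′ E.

NG06dt86

Add 180° to longitude and 90° to latitude: 260.32015, 66.81717.
Field: 260.32015/20 → 13 → N, 66.81717/10 → 6 → G; chars NG.
Square: 0.32015/2 → 0, 6.81717/1 → 6; chars 06.
Subsquare: 0.32015/0.0833333 → 3 → d, 0.81717/0.0416667 → 19 → t; chars dt.
Extended square: 0.07015/0.00833333 → 8, 0.02550/0.00416667 → 6; chars 86.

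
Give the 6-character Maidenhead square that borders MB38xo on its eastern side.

MB48ao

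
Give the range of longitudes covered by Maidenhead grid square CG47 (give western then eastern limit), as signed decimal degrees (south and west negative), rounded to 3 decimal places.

-132.000, -130.000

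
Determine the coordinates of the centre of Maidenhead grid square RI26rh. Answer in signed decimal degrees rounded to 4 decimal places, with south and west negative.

-3.6875, 165.4583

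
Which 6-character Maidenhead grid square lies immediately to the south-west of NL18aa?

Longitude subsquare a = 0; −1 → -1, wraps to 23 = x, carry into square.
Longitude square 1; −1 → 0.
Latitude subsquare a = 0; −1 → -1, wraps to 23 = x, carry into square.
Latitude square 8; −1 → 7.

NL07xx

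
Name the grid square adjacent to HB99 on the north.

HC90

Latitude square 9; +1 → 10, wraps to 0, carry into field.
Latitude field B = 1; +1 → 2 = C.
The longitude characters are unchanged.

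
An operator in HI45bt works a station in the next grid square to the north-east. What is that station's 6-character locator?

Longitude subsquare b = 1; +1 → 2 = c.
Latitude subsquare t = 19; +1 → 20 = u.

HI45cu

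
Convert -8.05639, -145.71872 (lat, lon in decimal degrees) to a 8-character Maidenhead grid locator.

BI71dw36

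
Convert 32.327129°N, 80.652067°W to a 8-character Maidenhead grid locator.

Add 180° to longitude and 90° to latitude: 99.34793, 122.32713.
Field: 99.34793/20 → 4 → E, 122.32713/10 → 12 → M; chars EM.
Square: 19.34793/2 → 9, 2.32713/1 → 2; chars 92.
Subsquare: 1.34793/0.0833333 → 16 → q, 0.32713/0.0416667 → 7 → h; chars qh.
Extended square: 0.01460/0.00833333 → 1, 0.03546/0.00416667 → 8; chars 18.

EM92qh18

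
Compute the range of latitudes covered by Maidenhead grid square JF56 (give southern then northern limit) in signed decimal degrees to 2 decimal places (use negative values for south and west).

Field J=9, F=5: +9·20° lon, +5·10° lat → SW at lon 0°, lat -40°.
Square 5, 6: +5·2° lon, +6·1° lat → SW at lon 10°, lat -34°.
Cell spans 2° lon × 1° lat.
south -34.00, north -33.00.

-34.00, -33.00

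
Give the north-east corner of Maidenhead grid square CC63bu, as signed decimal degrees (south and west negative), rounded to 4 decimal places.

Field C=2, C=2: +2·20° lon, +2·10° lat → SW at lon -140°, lat -70°.
Square 6, 3: +6·2° lon, +3·1° lat → SW at lon -128°, lat -67°.
Subsquare b=1, u=20: +1·0.0833333° lon, +20·0.0416667° lat → SW at lon -127.917°, lat -66.1667°.
Cell spans 0.0833333° lon × 0.0416667° lat. NE corner is SW corner plus one full cell.
latitude -66.1250, longitude -127.8333.

-66.1250, -127.8333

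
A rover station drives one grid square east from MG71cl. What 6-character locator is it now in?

MG71dl

Longitude subsquare c = 2; +1 → 3 = d.
The latitude characters are unchanged.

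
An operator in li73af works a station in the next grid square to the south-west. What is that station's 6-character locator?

Longitude subsquare a = 0; −1 → -1, wraps to 23 = x, carry into square.
Longitude square 7; −1 → 6.
Latitude subsquare f = 5; −1 → 4 = e.

LI63xe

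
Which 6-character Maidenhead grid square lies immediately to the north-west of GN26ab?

GN16xc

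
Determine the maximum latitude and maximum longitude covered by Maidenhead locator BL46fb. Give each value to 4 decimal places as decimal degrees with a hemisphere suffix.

Field B=1, L=11: +1·20° lon, +11·10° lat → SW at lon -160°, lat 20°.
Square 4, 6: +4·2° lon, +6·1° lat → SW at lon -152°, lat 26°.
Subsquare f=5, b=1: +5·0.0833333° lon, +1·0.0416667° lat → SW at lon -151.583°, lat 26.0417°.
Cell spans 0.0833333° lon × 0.0416667° lat. NE corner is SW corner plus one full cell.
latitude 26.0833° N, longitude 151.5000° W.

26.0833° N, 151.5000° W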